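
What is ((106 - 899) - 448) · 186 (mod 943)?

209

106 - 899 = -793 ≡ 150 (mod 943)
150 - 448 = -298 ≡ 645 (mod 943)
645 · 186 = 119970 ≡ 209 (mod 943)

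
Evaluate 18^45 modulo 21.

45 in binary is 101101, i.e. 45 = 32 + 8 + 4 + 1.
18^1 ≡ 18 (mod 21)
18^2 ≡ 18^2 = 324 ≡ 9 (mod 21)
18^4 ≡ 9^2 = 81 ≡ 18 (mod 21)
18^8 ≡ 18^2 = 324 ≡ 9 (mod 21)
18^16 ≡ 9^2 = 81 ≡ 18 (mod 21)
18^32 ≡ 18^2 = 324 ≡ 9 (mod 21)
18^45 = 18^32 · 18^8 · 18^4 · 18^1 ≡ 9 · 9 · 18 · 18 (mod 21).
Accumulate the product:
9 · 9 = 81 ≡ 18
18 · 18 = 324 ≡ 9
9 · 18 = 162 ≡ 15

15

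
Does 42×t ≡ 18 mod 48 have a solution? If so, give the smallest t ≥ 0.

gcd(42, 48) = 6, and 6 | 18, so solutions exist.
Divide through by 6: 7×t = 3 (mod 8).
7⁻¹ ≡ 7 (mod 8).
t ≡ 7×3 ≡ 5 (mod 8).
The smallest non-negative solution is t = 5.

5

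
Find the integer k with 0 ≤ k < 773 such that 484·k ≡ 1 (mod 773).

222

773 = 1·484 + 289
484 = 1·289 + 195
289 = 1·195 + 94
195 = 2·94 + 7
94 = 13·7 + 3
7 = 2·3 + 1
3 = 3·1 + 0
gcd(484, 773) = 1, so the inverse exists.
Back-substitute for 1:
1 = 1·7 − 2·3
  = −2·94 + 27·7
  = 27·195 − 56·94
  = −56·289 + 83·195
  = 83·484 − 139·289
  = −139·773 + 222·484
So 484⁻¹ ≡ 222 (mod 773).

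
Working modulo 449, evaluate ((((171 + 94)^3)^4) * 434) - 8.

171 + 94 = 265
(265)^3 ≡ 371 (mod 449)
(371)^4 ≡ 394 (mod 449)
394 * 434 = 170996 ≡ 376 (mod 449)
376 - 8 = 368

368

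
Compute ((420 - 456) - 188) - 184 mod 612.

204

420 - 456 = -36 ≡ 576 (mod 612)
576 - 188 = 388
388 - 184 = 204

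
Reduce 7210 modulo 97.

7210 = 74·97 + 32, so 7210 ≡ 32 (mod 97).

32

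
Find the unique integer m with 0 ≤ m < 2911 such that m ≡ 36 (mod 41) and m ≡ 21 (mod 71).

41⁻¹ mod 71: 41·26 ≡ 1 (mod 71), so 41⁻¹ ≡ 26.
m = 36 + 41·((21 − 36)·26 mod 71) = 36 + 41·36 = 1512.
Check: 1512 mod 41 = 36, 1512 mod 71 = 21. ✓

1512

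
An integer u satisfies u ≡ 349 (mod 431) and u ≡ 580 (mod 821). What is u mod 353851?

264121

431⁻¹ mod 821: 431*781 ≡ 1 (mod 821), so 431⁻¹ ≡ 781.
u = 349 + 431*((580 − 349)*781 mod 821) = 349 + 431*612 = 264121.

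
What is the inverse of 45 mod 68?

68 = 1×45 + 23
45 = 1×23 + 22
23 = 1×22 + 1
22 = 22×1 + 0
gcd(45, 68) = 1, so the inverse exists.
Bézout: 1 = 2×68 − 3×45.
So 45⁻¹ ≡ −3 ≡ 65 (mod 68).

65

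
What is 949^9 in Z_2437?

908

Compute successive squares:
949^1 ≡ 949 (mod 2437)
949^2 ≡ 949^2 = 900601 ≡ 1348 (mod 2437)
949^4 ≡ 1348^2 = 1817104 ≡ 1539 (mod 2437)
949^8 ≡ 1539^2 = 2368521 ≡ 2194 (mod 2437)
949^9 = 949^8 * 949^1 ≡ 2194 * 949 (mod 2437).
2194 * 949 = 2082106 ≡ 908 (mod 2437).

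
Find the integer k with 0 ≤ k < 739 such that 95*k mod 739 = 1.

739 = 7*95 + 74
95 = 1*74 + 21
74 = 3*21 + 11
21 = 1*11 + 10
11 = 1*10 + 1
10 = 10*1 + 0
gcd(95, 739) = 1, so the inverse exists.
Back-substitute for 1:
1 = 1*11 − 1*10
  = −1*21 + 2*11
  = 2*74 − 7*21
  = −7*95 + 9*74
  = 9*739 − 70*95
So 95⁻¹ ≡ −70 ≡ 669 (mod 739).

669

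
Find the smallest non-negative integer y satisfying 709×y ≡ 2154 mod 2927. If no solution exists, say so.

gcd(709, 2927) = 1, so a unique solution mod 2927 exists.
709⁻¹ ≡ 2155 (mod 2927).
y ≡ 2155×2154 ≡ 2575 (mod 2927).

2575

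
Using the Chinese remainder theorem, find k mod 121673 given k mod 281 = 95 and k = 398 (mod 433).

94792

281⁻¹ mod 433: 281*94 ≡ 1 (mod 433), so 281⁻¹ ≡ 94.
k = 95 + 281*((398 − 95)*94 mod 433) = 95 + 281*337 = 94792.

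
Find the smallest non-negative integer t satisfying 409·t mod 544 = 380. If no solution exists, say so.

gcd(409, 544) = 1, so a unique solution mod 544 exists.
409⁻¹ ≡ 137 (mod 544).
t ≡ 137·380 ≡ 380 (mod 544).

380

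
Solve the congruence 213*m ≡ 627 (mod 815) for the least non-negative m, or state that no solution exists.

gcd(213, 815) = 1, so a unique solution mod 815 exists.
213⁻¹ ≡ 727 (mod 815).
m ≡ 727*627 ≡ 244 (mod 815).

244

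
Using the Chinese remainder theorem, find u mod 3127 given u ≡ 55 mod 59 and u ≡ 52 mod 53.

59⁻¹ mod 53: 59·9 ≡ 1 (mod 53), so 59⁻¹ ≡ 9.
u = 55 + 59·((52 − 55)·9 mod 53) = 55 + 59·26 = 1589.

1589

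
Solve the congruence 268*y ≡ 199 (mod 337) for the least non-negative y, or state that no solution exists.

2

gcd(268, 337) = 1, so a unique solution mod 337 exists.
268⁻¹ ≡ 210 (mod 337).
y ≡ 210*199 ≡ 2 (mod 337).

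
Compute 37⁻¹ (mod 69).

28

Run the extended Euclidean algorithm:
69 = 1×37 + 32
37 = 1×32 + 5
32 = 6×5 + 2
5 = 2×2 + 1
2 = 2×1 + 0
gcd(37, 69) = 1, so the inverse exists.
Back-substitute for 1:
1 = 1×5 − 2×2
  = −2×32 + 13×5
  = 13×37 − 15×32
  = −15×69 + 28×37
So 37⁻¹ ≡ 28 (mod 69).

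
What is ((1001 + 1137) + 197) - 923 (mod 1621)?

1001 + 1137 = 2138 ≡ 517 (mod 1621)
517 + 197 = 714
714 - 923 = -209 ≡ 1412 (mod 1621)

1412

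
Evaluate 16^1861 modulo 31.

16

Using repeated squaring:
1861 in binary is 11101000101, i.e. 1861 = 1024 + 512 + 256 + 64 + 4 + 1.
16^1 ≡ 16 (mod 31)
16^2 ≡ 16^2 = 256 ≡ 8 (mod 31)
16^4 ≡ 8^2 = 64 ≡ 2 (mod 31)
16^8 ≡ 2^2 = 4 (mod 31)
16^16 ≡ 4^2 = 16 (mod 31)
16^32 ≡ 16^2 = 256 ≡ 8 (mod 31)
16^64 ≡ 8^2 = 64 ≡ 2 (mod 31)
16^128 ≡ 2^2 = 4 (mod 31)
16^256 ≡ 4^2 = 16 (mod 31)
16^512 ≡ 16^2 = 256 ≡ 8 (mod 31)
16^1024 ≡ 8^2 = 64 ≡ 2 (mod 31)
16^1861 = 16^1024 · 16^512 · 16^256 · 16^64 · 16^4 · 16^1 ≡ 2 · 8 · 16 · 2 · 2 · 16 (mod 31).
Accumulate the product:
2 · 8 = 16
16 · 16 = 256 ≡ 8
8 · 2 = 16
16 · 2 = 32 ≡ 1
1 · 16 = 16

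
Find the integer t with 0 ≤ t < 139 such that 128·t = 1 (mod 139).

101

139 = 1×128 + 11
128 = 11×11 + 7
11 = 1×7 + 4
7 = 1×4 + 3
4 = 1×3 + 1
3 = 3×1 + 0
gcd(128, 139) = 1, so the inverse exists.
Back-substitute for 1:
1 = 1×4 − 1×3
  = −1×7 + 2×4
  = 2×11 − 3×7
  = −3×128 + 35×11
  = 35×139 − 38×128
So 128⁻¹ ≡ −38 ≡ 101 (mod 139).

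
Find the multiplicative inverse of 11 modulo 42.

23

42 = 3·11 + 9
11 = 1·9 + 2
9 = 4·2 + 1
2 = 2·1 + 0
gcd(11, 42) = 1, so the inverse exists.
Bézout: 1 = 5·42 − 19·11.
So 11⁻¹ ≡ −19 ≡ 23 (mod 42).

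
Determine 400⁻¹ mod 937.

766

By the extended Euclidean algorithm:
937 = 2*400 + 137
400 = 2*137 + 126
137 = 1*126 + 11
126 = 11*11 + 5
11 = 2*5 + 1
5 = 5*1 + 0
gcd(400, 937) = 1, so the inverse exists.
Back-substitute for 1:
1 = 1*11 − 2*5
  = −2*126 + 23*11
  = 23*137 − 25*126
  = −25*400 + 73*137
  = 73*937 − 171*400
So 400⁻¹ ≡ −171 ≡ 766 (mod 937).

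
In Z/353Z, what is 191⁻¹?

353 = 1·191 + 162
191 = 1·162 + 29
162 = 5·29 + 17
29 = 1·17 + 12
17 = 1·12 + 5
12 = 2·5 + 2
5 = 2·2 + 1
2 = 2·1 + 0
gcd(191, 353) = 1, so the inverse exists.
Back-substitute for 1:
1 = 1·5 − 2·2
  = −2·12 + 5·5
  = 5·17 − 7·12
  = −7·29 + 12·17
  = 12·162 − 67·29
  = −67·191 + 79·162
  = 79·353 − 146·191
So 191⁻¹ ≡ −146 ≡ 207 (mod 353).

207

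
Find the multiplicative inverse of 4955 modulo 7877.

4510

Run the extended Euclidean algorithm:
7877 = 1×4955 + 2922
4955 = 1×2922 + 2033
2922 = 1×2033 + 889
2033 = 2×889 + 255
889 = 3×255 + 124
255 = 2×124 + 7
124 = 17×7 + 5
7 = 1×5 + 2
5 = 2×2 + 1
2 = 2×1 + 0
gcd(4955, 7877) = 1, so the inverse exists.
Back-substitute for 1:
1 = 1×5 − 2×2
  = −2×7 + 3×5
  = 3×124 − 53×7
  = −53×255 + 109×124
  = 109×889 − 380×255
  = −380×2033 + 869×889
  = 869×2922 − 1249×2033
  = −1249×4955 + 2118×2922
  = 2118×7877 − 3367×4955
So 4955⁻¹ ≡ −3367 ≡ 4510 (mod 7877).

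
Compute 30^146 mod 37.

By square-and-multiply:
146 in binary is 10010010, i.e. 146 = 128 + 16 + 2.
30^1 ≡ 30 (mod 37)
30^2 ≡ 30^2 = 900 ≡ 12 (mod 37)
30^4 ≡ 12^2 = 144 ≡ 33 (mod 37)
30^8 ≡ 33^2 = 1089 ≡ 16 (mod 37)
30^16 ≡ 16^2 = 256 ≡ 34 (mod 37)
30^32 ≡ 34^2 = 1156 ≡ 9 (mod 37)
30^64 ≡ 9^2 = 81 ≡ 7 (mod 37)
30^128 ≡ 7^2 = 49 ≡ 12 (mod 37)
30^146 = 30^128 * 30^16 * 30^2 ≡ 12 * 34 * 12 (mod 37).
Accumulate the product:
12 * 34 = 408 ≡ 1
1 * 12 = 12

12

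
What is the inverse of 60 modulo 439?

439 = 7×60 + 19
60 = 3×19 + 3
19 = 6×3 + 1
3 = 3×1 + 0
gcd(60, 439) = 1, so the inverse exists.
Bézout: 1 = 19×439 − 139×60.
So 60⁻¹ ≡ −139 ≡ 300 (mod 439).

300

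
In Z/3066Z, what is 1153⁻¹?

Apply the Euclidean algorithm and back-substitute:
3066 = 2·1153 + 760
1153 = 1·760 + 393
760 = 1·393 + 367
393 = 1·367 + 26
367 = 14·26 + 3
26 = 8·3 + 2
3 = 1·2 + 1
2 = 2·1 + 0
gcd(1153, 3066) = 1, so the inverse exists.
Bézout: 1 = 399·3066 − 1061·1153.
So 1153⁻¹ ≡ −1061 ≡ 2005 (mod 3066).

2005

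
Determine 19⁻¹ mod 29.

29 = 1×19 + 10
19 = 1×10 + 9
10 = 1×9 + 1
9 = 9×1 + 0
gcd(19, 29) = 1, so the inverse exists.
Back-substitute for 1:
1 = 1×10 − 1×9
  = −1×19 + 2×10
  = 2×29 − 3×19
So 19⁻¹ ≡ −3 ≡ 26 (mod 29).

26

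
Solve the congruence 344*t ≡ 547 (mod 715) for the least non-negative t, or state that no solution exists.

gcd(344, 715) = 1, so a unique solution mod 715 exists.
344⁻¹ ≡ 609 (mod 715).
t ≡ 609*547 ≡ 648 (mod 715).

648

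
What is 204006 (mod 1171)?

252

204006 = 174*1171 + 252, so 204006 ≡ 252 (mod 1171).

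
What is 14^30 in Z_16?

By square-and-multiply:
30 in binary is 11110, i.e. 30 = 16 + 8 + 4 + 2.
14^1 ≡ 14 (mod 16)
14^2 ≡ 14^2 = 196 ≡ 4 (mod 16)
14^4 ≡ 4^2 = 16 ≡ 0 (mod 16)
14^8 ≡ 0^2 = 0 (mod 16)
14^16 ≡ 0^2 = 0 (mod 16)
14^30 = 14^16 * 14^8 * 14^4 * 14^2 ≡ 0 * 0 * 0 * 4 (mod 16).
Accumulate the product:
0 * 0 = 0
0 * 0 = 0
0 * 4 = 0

0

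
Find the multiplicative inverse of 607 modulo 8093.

8093 = 13·607 + 202
607 = 3·202 + 1
202 = 202·1 + 0
gcd(607, 8093) = 1, so the inverse exists.
Bézout: 1 = −3·8093 + 40·607.
So 607⁻¹ ≡ 40 (mod 8093).

40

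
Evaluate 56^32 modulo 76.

20

Using repeated squaring:
56^1 ≡ 56 (mod 76)
56^2 ≡ 56^2 = 3136 ≡ 20 (mod 76)
56^4 ≡ 20^2 = 400 ≡ 20 (mod 76)
56^8 ≡ 20^2 = 400 ≡ 20 (mod 76)
56^16 ≡ 20^2 = 400 ≡ 20 (mod 76)
56^32 ≡ 20^2 = 400 ≡ 20 (mod 76)
So 56^32 ≡ 20 (mod 76).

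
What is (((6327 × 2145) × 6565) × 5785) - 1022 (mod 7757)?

736

6327 × 2145 = 13571415 ≡ 4422 (mod 7757)
4422 × 6565 = 29030430 ≡ 3736 (mod 7757)
3736 × 5785 = 21612760 ≡ 1758 (mod 7757)
1758 - 1022 = 736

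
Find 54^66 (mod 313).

Using repeated squaring:
66 in binary is 1000010, i.e. 66 = 64 + 2.
54^1 ≡ 54 (mod 313)
54^2 ≡ 54^2 = 2916 ≡ 99 (mod 313)
54^4 ≡ 99^2 = 9801 ≡ 98 (mod 313)
54^8 ≡ 98^2 = 9604 ≡ 214 (mod 313)
54^16 ≡ 214^2 = 45796 ≡ 98 (mod 313)
54^32 ≡ 98^2 = 9604 ≡ 214 (mod 313)
54^64 ≡ 214^2 = 45796 ≡ 98 (mod 313)
54^66 = 54^64 · 54^2 ≡ 98 · 99 (mod 313).
98 · 99 = 9702 ≡ 312 (mod 313).

312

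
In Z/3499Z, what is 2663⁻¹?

2122

3499 = 1·2663 + 836
2663 = 3·836 + 155
836 = 5·155 + 61
155 = 2·61 + 33
61 = 1·33 + 28
33 = 1·28 + 5
28 = 5·5 + 3
5 = 1·3 + 2
3 = 1·2 + 1
2 = 2·1 + 0
gcd(2663, 3499) = 1, so the inverse exists.
Bézout: 1 = 1048·3499 − 1377·2663.
So 2663⁻¹ ≡ −1377 ≡ 2122 (mod 3499).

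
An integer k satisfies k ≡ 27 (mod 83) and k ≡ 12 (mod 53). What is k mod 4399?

83⁻¹ mod 53: 83×23 ≡ 1 (mod 53), so 83⁻¹ ≡ 23.
k = 27 + 83×((12 − 27)×23 mod 53) = 27 + 83×26 = 2185.

2185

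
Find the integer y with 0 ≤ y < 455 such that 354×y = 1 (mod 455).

9

Apply the Euclidean algorithm and back-substitute:
455 = 1·354 + 101
354 = 3·101 + 51
101 = 1·51 + 50
51 = 1·50 + 1
50 = 50·1 + 0
gcd(354, 455) = 1, so the inverse exists.
Bézout: 1 = −7·455 + 9·354.
So 354⁻¹ ≡ 9 (mod 455).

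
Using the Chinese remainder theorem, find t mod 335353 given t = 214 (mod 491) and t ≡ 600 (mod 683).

491⁻¹ mod 683: 491×466 ≡ 1 (mod 683), so 491⁻¹ ≡ 466.
t = 214 + 491×((600 − 214)×466 mod 683) = 214 + 491×247 = 121491.

121491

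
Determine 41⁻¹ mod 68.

Apply the Euclidean algorithm and back-substitute:
68 = 1×41 + 27
41 = 1×27 + 14
27 = 1×14 + 13
14 = 1×13 + 1
13 = 13×1 + 0
gcd(41, 68) = 1, so the inverse exists.
Back-substitute for 1:
1 = 1×14 − 1×13
  = −1×27 + 2×14
  = 2×41 − 3×27
  = −3×68 + 5×41
So 41⁻¹ ≡ 5 (mod 68).

5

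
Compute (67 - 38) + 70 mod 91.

67 - 38 = 29
29 + 70 = 99 ≡ 8 (mod 91)

8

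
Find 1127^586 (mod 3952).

Using repeated squaring:
586 in binary is 1001001010, i.e. 586 = 512 + 64 + 8 + 2.
1127^1 ≡ 1127 (mod 3952)
1127^2 ≡ 1127^2 = 1270129 ≡ 1537 (mod 3952)
1127^4 ≡ 1537^2 = 2362369 ≡ 3025 (mod 3952)
1127^8 ≡ 3025^2 = 9150625 ≡ 1745 (mod 3952)
1127^16 ≡ 1745^2 = 3045025 ≡ 1985 (mod 3952)
1127^32 ≡ 1985^2 = 3940225 ≡ 81 (mod 3952)
1127^64 ≡ 81^2 = 6561 ≡ 2609 (mod 3952)
1127^128 ≡ 2609^2 = 6806881 ≡ 1537 (mod 3952)
1127^256 ≡ 1537^2 = 2362369 ≡ 3025 (mod 3952)
1127^512 ≡ 3025^2 = 9150625 ≡ 1745 (mod 3952)
1127^586 = 1127^512 * 1127^64 * 1127^8 * 1127^2 ≡ 1745 * 2609 * 1745 * 1537 (mod 3952).
Accumulate the product:
1745 * 2609 = 4552705 ≡ 1
1 * 1745 = 1745
1745 * 1537 = 2682065 ≡ 2609

2609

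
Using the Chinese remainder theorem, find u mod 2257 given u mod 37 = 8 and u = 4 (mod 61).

37⁻¹ mod 61: 37·33 ≡ 1 (mod 61), so 37⁻¹ ≡ 33.
u = 8 + 37·((4 − 8)·33 mod 61) = 8 + 37·51 = 1895.
Check: 1895 mod 37 = 8, 1895 mod 61 = 4. ✓

1895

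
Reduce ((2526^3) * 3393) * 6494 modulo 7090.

1212

(2526)^3 ≡ 4016 (mod 7090)
4016 * 3393 = 13626288 ≡ 6398 (mod 7090)
6398 * 6494 = 41548612 ≡ 1212 (mod 7090)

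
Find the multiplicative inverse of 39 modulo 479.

479 = 12×39 + 11
39 = 3×11 + 6
11 = 1×6 + 5
6 = 1×5 + 1
5 = 5×1 + 0
gcd(39, 479) = 1, so the inverse exists.
Bézout: 1 = −7×479 + 86×39.
So 39⁻¹ ≡ 86 (mod 479).

86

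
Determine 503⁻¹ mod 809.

Apply the Euclidean algorithm and back-substitute:
809 = 1*503 + 306
503 = 1*306 + 197
306 = 1*197 + 109
197 = 1*109 + 88
109 = 1*88 + 21
88 = 4*21 + 4
21 = 5*4 + 1
4 = 4*1 + 0
gcd(503, 809) = 1, so the inverse exists.
Back-substitute for 1:
1 = 1*21 − 5*4
  = −5*88 + 21*21
  = 21*109 − 26*88
  = −26*197 + 47*109
  = 47*306 − 73*197
  = −73*503 + 120*306
  = 120*809 − 193*503
So 503⁻¹ ≡ −193 ≡ 616 (mod 809).

616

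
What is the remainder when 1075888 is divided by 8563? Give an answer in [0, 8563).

1075888 = 125*8563 + 5513, so 1075888 ≡ 5513 (mod 8563).

5513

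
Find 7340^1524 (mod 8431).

1524 in binary is 10111110100, i.e. 1524 = 1024 + 256 + 128 + 64 + 32 + 16 + 4.
7340^1 ≡ 7340 (mod 8431)
7340^2 ≡ 7340^2 = 53875600 ≡ 1510 (mod 8431)
7340^4 ≡ 1510^2 = 2280100 ≡ 3730 (mod 8431)
7340^8 ≡ 3730^2 = 13912900 ≡ 1750 (mod 8431)
7340^16 ≡ 1750^2 = 3062500 ≡ 2047 (mod 8431)
7340^32 ≡ 2047^2 = 4190209 ≡ 2 (mod 8431)
7340^64 ≡ 2^2 = 4 (mod 8431)
7340^128 ≡ 4^2 = 16 (mod 8431)
7340^256 ≡ 16^2 = 256 (mod 8431)
7340^512 ≡ 256^2 = 65536 ≡ 6519 (mod 8431)
7340^1024 ≡ 6519^2 = 42497361 ≡ 5121 (mod 8431)
7340^1524 = 7340^1024 * 7340^256 * 7340^128 * 7340^64 * 7340^32 * 7340^16 * 7340^4 ≡ 5121 * 256 * 16 * 4 * 2 * 2047 * 3730 (mod 8431).
Accumulate the product:
5121 * 256 = 1310976 ≡ 4171
4171 * 16 = 66736 ≡ 7719
7719 * 4 = 30876 ≡ 5583
5583 * 2 = 11166 ≡ 2735
2735 * 2047 = 5598545 ≡ 361
361 * 3730 = 1346530 ≡ 6001

6001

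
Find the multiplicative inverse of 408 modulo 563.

316

563 = 1*408 + 155
408 = 2*155 + 98
155 = 1*98 + 57
98 = 1*57 + 41
57 = 1*41 + 16
41 = 2*16 + 9
16 = 1*9 + 7
9 = 1*7 + 2
7 = 3*2 + 1
2 = 2*1 + 0
gcd(408, 563) = 1, so the inverse exists.
Back-substitute for 1:
1 = 1*7 − 3*2
  = −3*9 + 4*7
  = 4*16 − 7*9
  = −7*41 + 18*16
  = 18*57 − 25*41
  = −25*98 + 43*57
  = 43*155 − 68*98
  = −68*408 + 179*155
  = 179*563 − 247*408
So 408⁻¹ ≡ −247 ≡ 316 (mod 563).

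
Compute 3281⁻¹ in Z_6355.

5741

Apply the Euclidean algorithm and back-substitute:
6355 = 1*3281 + 3074
3281 = 1*3074 + 207
3074 = 14*207 + 176
207 = 1*176 + 31
176 = 5*31 + 21
31 = 1*21 + 10
21 = 2*10 + 1
10 = 10*1 + 0
gcd(3281, 6355) = 1, so the inverse exists.
Back-substitute for 1:
1 = 1*21 − 2*10
  = −2*31 + 3*21
  = 3*176 − 17*31
  = −17*207 + 20*176
  = 20*3074 − 297*207
  = −297*3281 + 317*3074
  = 317*6355 − 614*3281
So 3281⁻¹ ≡ −614 ≡ 5741 (mod 6355).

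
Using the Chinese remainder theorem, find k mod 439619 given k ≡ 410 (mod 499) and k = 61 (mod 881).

499⁻¹ mod 881: 499*625 ≡ 1 (mod 881), so 499⁻¹ ≡ 625.
k = 410 + 499*((61 − 410)*625 mod 881) = 410 + 499*363 = 181547.

181547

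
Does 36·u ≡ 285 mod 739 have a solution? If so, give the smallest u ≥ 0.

439

gcd(36, 739) = 1, so a unique solution mod 739 exists.
36⁻¹ ≡ 349 (mod 739).
u ≡ 349·285 ≡ 439 (mod 739).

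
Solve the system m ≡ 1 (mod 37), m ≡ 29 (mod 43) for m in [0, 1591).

889

37⁻¹ mod 43: 37*7 ≡ 1 (mod 43), so 37⁻¹ ≡ 7.
m = 1 + 37*((29 − 1)*7 mod 43) = 1 + 37*24 = 889.
Check: 889 mod 37 = 1, 889 mod 43 = 29. ✓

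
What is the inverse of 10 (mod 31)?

31 = 3·10 + 1
10 = 10·1 + 0
gcd(10, 31) = 1, so the inverse exists.
Back-substitute for 1:
1 = 1·31 − 3·10
So 10⁻¹ ≡ −3 ≡ 28 (mod 31).

28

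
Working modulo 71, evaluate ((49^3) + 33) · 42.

50

(49)^3 ≡ 2 (mod 71)
2 + 33 = 35
35 · 42 = 1470 ≡ 50 (mod 71)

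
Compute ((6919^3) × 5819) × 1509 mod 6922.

1905

(6919)^3 ≡ 6895 (mod 6922)
6895 × 5819 = 40122005 ≡ 2093 (mod 6922)
2093 × 1509 = 3158337 ≡ 1905 (mod 6922)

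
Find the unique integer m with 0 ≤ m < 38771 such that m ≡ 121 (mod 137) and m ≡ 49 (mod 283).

137⁻¹ mod 283: 137*157 ≡ 1 (mod 283), so 137⁻¹ ≡ 157.
m = 121 + 137*((49 − 121)*157 mod 283) = 121 + 137*16 = 2313.

2313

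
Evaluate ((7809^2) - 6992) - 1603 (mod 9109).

5349

(7809)^2 ≡ 4835 (mod 9109)
4835 - 6992 = -2157 ≡ 6952 (mod 9109)
6952 - 1603 = 5349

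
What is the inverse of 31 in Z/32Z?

31

Apply the Euclidean algorithm and back-substitute:
32 = 1·31 + 1
31 = 31·1 + 0
gcd(31, 32) = 1, so the inverse exists.
Back-substitute for 1:
1 = 1·32 − 1·31
So 31⁻¹ ≡ −1 ≡ 31 (mod 32).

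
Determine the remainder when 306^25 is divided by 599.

326

25 in binary is 11001, i.e. 25 = 16 + 8 + 1.
306^1 ≡ 306 (mod 599)
306^2 ≡ 306^2 = 93636 ≡ 192 (mod 599)
306^4 ≡ 192^2 = 36864 ≡ 325 (mod 599)
306^8 ≡ 325^2 = 105625 ≡ 201 (mod 599)
306^16 ≡ 201^2 = 40401 ≡ 268 (mod 599)
306^25 = 306^16 × 306^8 × 306^1 ≡ 268 × 201 × 306 (mod 599).
Accumulate the product:
268 × 201 = 53868 ≡ 557
557 × 306 = 170442 ≡ 326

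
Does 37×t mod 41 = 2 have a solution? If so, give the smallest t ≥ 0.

gcd(37, 41) = 1, so a unique solution mod 41 exists.
37⁻¹ ≡ 10 (mod 41).
t ≡ 10×2 ≡ 20 (mod 41).

20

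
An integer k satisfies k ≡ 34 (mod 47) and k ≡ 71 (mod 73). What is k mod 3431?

47⁻¹ mod 73: 47*14 ≡ 1 (mod 73), so 47⁻¹ ≡ 14.
k = 34 + 47*((71 − 34)*14 mod 73) = 34 + 47*7 = 363.

363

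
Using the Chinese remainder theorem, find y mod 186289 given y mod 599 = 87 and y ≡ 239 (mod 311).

36626

599⁻¹ mod 311: 599×27 ≡ 1 (mod 311), so 599⁻¹ ≡ 27.
y = 87 + 599×((239 − 87)×27 mod 311) = 87 + 599×61 = 36626.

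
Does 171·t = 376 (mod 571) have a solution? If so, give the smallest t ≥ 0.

gcd(171, 571) = 1, so a unique solution mod 571 exists.
171⁻¹ ≡ 187 (mod 571).
t ≡ 187·376 ≡ 79 (mod 571).

79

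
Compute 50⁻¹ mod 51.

By the extended Euclidean algorithm:
51 = 1·50 + 1
50 = 50·1 + 0
gcd(50, 51) = 1, so the inverse exists.
Bézout: 1 = 1·51 − 1·50.
So 50⁻¹ ≡ −1 ≡ 50 (mod 51).

50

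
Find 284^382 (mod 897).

382 in binary is 101111110, i.e. 382 = 256 + 64 + 32 + 16 + 8 + 4 + 2.
284^1 ≡ 284 (mod 897)
284^2 ≡ 284^2 = 80656 ≡ 823 (mod 897)
284^4 ≡ 823^2 = 677329 ≡ 94 (mod 897)
284^8 ≡ 94^2 = 8836 ≡ 763 (mod 897)
284^16 ≡ 763^2 = 582169 ≡ 16 (mod 897)
284^32 ≡ 16^2 = 256 (mod 897)
284^64 ≡ 256^2 = 65536 ≡ 55 (mod 897)
284^128 ≡ 55^2 = 3025 ≡ 334 (mod 897)
284^256 ≡ 334^2 = 111556 ≡ 328 (mod 897)
284^382 = 284^256 × 284^64 × 284^32 × 284^16 × 284^8 × 284^4 × 284^2 ≡ 328 × 55 × 256 × 16 × 763 × 94 × 823 (mod 897).
Accumulate the product:
328 × 55 = 18040 ≡ 100
100 × 256 = 25600 ≡ 484
484 × 16 = 7744 ≡ 568
568 × 763 = 433384 ≡ 133
133 × 94 = 12502 ≡ 841
841 × 823 = 692143 ≡ 556

556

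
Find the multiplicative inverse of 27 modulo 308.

308 = 11×27 + 11
27 = 2×11 + 5
11 = 2×5 + 1
5 = 5×1 + 0
gcd(27, 308) = 1, so the inverse exists.
Back-substitute for 1:
1 = 1×11 − 2×5
  = −2×27 + 5×11
  = 5×308 − 57×27
So 27⁻¹ ≡ −57 ≡ 251 (mod 308).

251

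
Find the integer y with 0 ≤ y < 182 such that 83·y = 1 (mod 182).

Apply the Euclidean algorithm and back-substitute:
182 = 2·83 + 16
83 = 5·16 + 3
16 = 5·3 + 1
3 = 3·1 + 0
gcd(83, 182) = 1, so the inverse exists.
Bézout: 1 = 26·182 − 57·83.
So 83⁻¹ ≡ −57 ≡ 125 (mod 182).

125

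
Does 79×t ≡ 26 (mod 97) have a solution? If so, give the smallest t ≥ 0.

74

gcd(79, 97) = 1, so a unique solution mod 97 exists.
79⁻¹ ≡ 70 (mod 97).
t ≡ 70×26 ≡ 74 (mod 97).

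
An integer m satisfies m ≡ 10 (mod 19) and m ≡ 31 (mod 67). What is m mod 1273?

19⁻¹ mod 67: 19*60 ≡ 1 (mod 67), so 19⁻¹ ≡ 60.
m = 10 + 19*((31 − 10)*60 mod 67) = 10 + 19*54 = 1036.

1036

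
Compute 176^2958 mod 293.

238

Compute successive squares:
2958 in binary is 101110001110, i.e. 2958 = 2048 + 512 + 256 + 128 + 8 + 4 + 2.
176^1 ≡ 176 (mod 293)
176^2 ≡ 176^2 = 30976 ≡ 211 (mod 293)
176^4 ≡ 211^2 = 44521 ≡ 278 (mod 293)
176^8 ≡ 278^2 = 77284 ≡ 225 (mod 293)
176^16 ≡ 225^2 = 50625 ≡ 229 (mod 293)
176^32 ≡ 229^2 = 52441 ≡ 287 (mod 293)
176^64 ≡ 287^2 = 82369 ≡ 36 (mod 293)
176^128 ≡ 36^2 = 1296 ≡ 124 (mod 293)
176^256 ≡ 124^2 = 15376 ≡ 140 (mod 293)
176^512 ≡ 140^2 = 19600 ≡ 262 (mod 293)
176^1024 ≡ 262^2 = 68644 ≡ 82 (mod 293)
176^2048 ≡ 82^2 = 6724 ≡ 278 (mod 293)
176^2958 = 176^2048 · 176^512 · 176^256 · 176^128 · 176^8 · 176^4 · 176^2 ≡ 278 · 262 · 140 · 124 · 225 · 278 · 211 (mod 293).
Accumulate the product:
278 · 262 = 72836 ≡ 172
172 · 140 = 24080 ≡ 54
54 · 124 = 6696 ≡ 250
250 · 225 = 56250 ≡ 287
287 · 278 = 79786 ≡ 90
90 · 211 = 18990 ≡ 238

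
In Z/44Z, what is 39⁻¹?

By the extended Euclidean algorithm:
44 = 1*39 + 5
39 = 7*5 + 4
5 = 1*4 + 1
4 = 4*1 + 0
gcd(39, 44) = 1, so the inverse exists.
Bézout: 1 = 8*44 − 9*39.
So 39⁻¹ ≡ −9 ≡ 35 (mod 44).

35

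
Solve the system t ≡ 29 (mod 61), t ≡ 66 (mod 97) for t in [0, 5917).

61⁻¹ mod 97: 61×35 ≡ 1 (mod 97), so 61⁻¹ ≡ 35.
t = 29 + 61×((66 − 29)×35 mod 97) = 29 + 61×34 = 2103.
Check: 2103 mod 61 = 29, 2103 mod 97 = 66. ✓

2103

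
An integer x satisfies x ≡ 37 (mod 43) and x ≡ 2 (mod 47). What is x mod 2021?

1929

43⁻¹ mod 47: 43*35 ≡ 1 (mod 47), so 43⁻¹ ≡ 35.
x = 37 + 43*((2 − 37)*35 mod 47) = 37 + 43*44 = 1929.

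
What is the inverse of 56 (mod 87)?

14

87 = 1×56 + 31
56 = 1×31 + 25
31 = 1×25 + 6
25 = 4×6 + 1
6 = 6×1 + 0
gcd(56, 87) = 1, so the inverse exists.
Bézout: 1 = −9×87 + 14×56.
So 56⁻¹ ≡ 14 (mod 87).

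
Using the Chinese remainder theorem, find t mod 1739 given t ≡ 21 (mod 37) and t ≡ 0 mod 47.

1316

37⁻¹ mod 47: 37·14 ≡ 1 (mod 47), so 37⁻¹ ≡ 14.
t = 21 + 37·((0 − 21)·14 mod 47) = 21 + 37·35 = 1316.
Check: 1316 mod 37 = 21, 1316 mod 47 = 0. ✓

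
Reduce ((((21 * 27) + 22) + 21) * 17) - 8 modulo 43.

21 * 27 = 567 ≡ 8 (mod 43)
8 + 22 = 30
30 + 21 = 51 ≡ 8 (mod 43)
8 * 17 = 136 ≡ 7 (mod 43)
7 - 8 = -1 ≡ 42 (mod 43)

42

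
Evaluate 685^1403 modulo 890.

755

1403 in binary is 10101111011, i.e. 1403 = 1024 + 256 + 64 + 32 + 16 + 8 + 2 + 1.
685^1 ≡ 685 (mod 890)
685^2 ≡ 685^2 = 469225 ≡ 195 (mod 890)
685^4 ≡ 195^2 = 38025 ≡ 645 (mod 890)
685^8 ≡ 645^2 = 416025 ≡ 395 (mod 890)
685^16 ≡ 395^2 = 156025 ≡ 275 (mod 890)
685^32 ≡ 275^2 = 75625 ≡ 865 (mod 890)
685^64 ≡ 865^2 = 748225 ≡ 625 (mod 890)
685^128 ≡ 625^2 = 390625 ≡ 805 (mod 890)
685^256 ≡ 805^2 = 648025 ≡ 105 (mod 890)
685^512 ≡ 105^2 = 11025 ≡ 345 (mod 890)
685^1024 ≡ 345^2 = 119025 ≡ 655 (mod 890)
685^1403 = 685^1024 * 685^256 * 685^64 * 685^32 * 685^16 * 685^8 * 685^2 * 685^1 ≡ 655 * 105 * 625 * 865 * 275 * 395 * 195 * 685 (mod 890).
Accumulate the product:
655 * 105 = 68775 ≡ 245
245 * 625 = 153125 ≡ 45
45 * 865 = 38925 ≡ 655
655 * 275 = 180125 ≡ 345
345 * 395 = 136275 ≡ 105
105 * 195 = 20475 ≡ 5
5 * 685 = 3425 ≡ 755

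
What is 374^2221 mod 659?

By square-and-multiply:
2221 in binary is 100010101101, i.e. 2221 = 2048 + 128 + 32 + 8 + 4 + 1.
374^1 ≡ 374 (mod 659)
374^2 ≡ 374^2 = 139876 ≡ 168 (mod 659)
374^4 ≡ 168^2 = 28224 ≡ 546 (mod 659)
374^8 ≡ 546^2 = 298116 ≡ 248 (mod 659)
374^16 ≡ 248^2 = 61504 ≡ 217 (mod 659)
374^32 ≡ 217^2 = 47089 ≡ 300 (mod 659)
374^64 ≡ 300^2 = 90000 ≡ 376 (mod 659)
374^128 ≡ 376^2 = 141376 ≡ 350 (mod 659)
374^256 ≡ 350^2 = 122500 ≡ 585 (mod 659)
374^512 ≡ 585^2 = 342225 ≡ 204 (mod 659)
374^1024 ≡ 204^2 = 41616 ≡ 99 (mod 659)
374^2048 ≡ 99^2 = 9801 ≡ 575 (mod 659)
374^2221 = 374^2048 * 374^128 * 374^32 * 374^8 * 374^4 * 374^1 ≡ 575 * 350 * 300 * 248 * 546 * 374 (mod 659).
Accumulate the product:
575 * 350 = 201250 ≡ 255
255 * 300 = 76500 ≡ 56
56 * 248 = 13888 ≡ 49
49 * 546 = 26754 ≡ 394
394 * 374 = 147356 ≡ 399

399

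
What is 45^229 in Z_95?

45

45^1 ≡ 45 (mod 95)
45^2 ≡ 45^2 = 2025 ≡ 30 (mod 95)
45^4 ≡ 30^2 = 900 ≡ 45 (mod 95)
45^8 ≡ 45^2 = 2025 ≡ 30 (mod 95)
45^16 ≡ 30^2 = 900 ≡ 45 (mod 95)
45^32 ≡ 45^2 = 2025 ≡ 30 (mod 95)
45^64 ≡ 30^2 = 900 ≡ 45 (mod 95)
45^128 ≡ 45^2 = 2025 ≡ 30 (mod 95)
45^229 = 45^128 · 45^64 · 45^32 · 45^4 · 45^1 ≡ 30 · 45 · 30 · 45 · 45 (mod 95).
Accumulate the product:
30 · 45 = 1350 ≡ 20
20 · 30 = 600 ≡ 30
30 · 45 = 1350 ≡ 20
20 · 45 = 900 ≡ 45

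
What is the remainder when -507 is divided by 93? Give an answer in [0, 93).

-507 = -6×93 + 51, so -507 ≡ 51 (mod 93).

51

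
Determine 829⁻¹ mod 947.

947 = 1×829 + 118
829 = 7×118 + 3
118 = 39×3 + 1
3 = 3×1 + 0
gcd(829, 947) = 1, so the inverse exists.
Back-substitute for 1:
1 = 1×118 − 39×3
  = −39×829 + 274×118
  = 274×947 − 313×829
So 829⁻¹ ≡ −313 ≡ 634 (mod 947).

634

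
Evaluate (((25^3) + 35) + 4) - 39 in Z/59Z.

(25)^3 ≡ 49 (mod 59)
49 + 35 = 84 ≡ 25 (mod 59)
25 + 4 = 29
29 - 39 = -10 ≡ 49 (mod 59)

49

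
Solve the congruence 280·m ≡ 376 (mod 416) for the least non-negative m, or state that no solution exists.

37

gcd(280, 416) = 8, and 8 | 376, so solutions exist.
Divide through by 8: 35·m = 47 (mod 52).
35⁻¹ ≡ 3 (mod 52).
m ≡ 3·47 ≡ 37 (mod 52).
The smallest non-negative solution is m = 37.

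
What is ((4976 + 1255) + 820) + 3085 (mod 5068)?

4976 + 1255 = 6231 ≡ 1163 (mod 5068)
1163 + 820 = 1983
1983 + 3085 = 5068 ≡ 0 (mod 5068)

0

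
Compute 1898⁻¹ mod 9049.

9049 = 4*1898 + 1457
1898 = 1*1457 + 441
1457 = 3*441 + 134
441 = 3*134 + 39
134 = 3*39 + 17
39 = 2*17 + 5
17 = 3*5 + 2
5 = 2*2 + 1
2 = 2*1 + 0
gcd(1898, 9049) = 1, so the inverse exists.
Bézout: 1 = −779*9049 + 3714*1898.
So 1898⁻¹ ≡ 3714 (mod 9049).

3714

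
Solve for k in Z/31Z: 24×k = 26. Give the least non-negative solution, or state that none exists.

gcd(24, 31) = 1, so a unique solution mod 31 exists.
24⁻¹ ≡ 22 (mod 31).
k ≡ 22×26 ≡ 14 (mod 31).

14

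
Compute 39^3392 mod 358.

151

Using repeated squaring:
39^1 ≡ 39 (mod 358)
39^2 ≡ 39^2 = 1521 ≡ 89 (mod 358)
39^4 ≡ 89^2 = 7921 ≡ 45 (mod 358)
39^8 ≡ 45^2 = 2025 ≡ 235 (mod 358)
39^16 ≡ 235^2 = 55225 ≡ 93 (mod 358)
39^32 ≡ 93^2 = 8649 ≡ 57 (mod 358)
39^64 ≡ 57^2 = 3249 ≡ 27 (mod 358)
39^128 ≡ 27^2 = 729 ≡ 13 (mod 358)
39^256 ≡ 13^2 = 169 (mod 358)
39^512 ≡ 169^2 = 28561 ≡ 279 (mod 358)
39^1024 ≡ 279^2 = 77841 ≡ 155 (mod 358)
39^2048 ≡ 155^2 = 24025 ≡ 39 (mod 358)
39^3392 = 39^2048 · 39^1024 · 39^256 · 39^64 ≡ 39 · 155 · 169 · 27 (mod 358).
Accumulate the product:
39 · 155 = 6045 ≡ 317
317 · 169 = 53573 ≡ 231
231 · 27 = 6237 ≡ 151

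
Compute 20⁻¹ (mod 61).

58

By the extended Euclidean algorithm:
61 = 3*20 + 1
20 = 20*1 + 0
gcd(20, 61) = 1, so the inverse exists.
Bézout: 1 = 1*61 − 3*20.
So 20⁻¹ ≡ −3 ≡ 58 (mod 61).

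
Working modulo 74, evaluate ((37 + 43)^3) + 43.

37

37 + 43 = 80 ≡ 6 (mod 74)
(6)^3 ≡ 68 (mod 74)
68 + 43 = 111 ≡ 37 (mod 74)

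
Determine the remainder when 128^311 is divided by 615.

By square-and-multiply:
311 in binary is 100110111, i.e. 311 = 256 + 32 + 16 + 4 + 2 + 1.
128^1 ≡ 128 (mod 615)
128^2 ≡ 128^2 = 16384 ≡ 394 (mod 615)
128^4 ≡ 394^2 = 155236 ≡ 256 (mod 615)
128^8 ≡ 256^2 = 65536 ≡ 346 (mod 615)
128^16 ≡ 346^2 = 119716 ≡ 406 (mod 615)
128^32 ≡ 406^2 = 164836 ≡ 16 (mod 615)
128^64 ≡ 16^2 = 256 (mod 615)
128^128 ≡ 256^2 = 65536 ≡ 346 (mod 615)
128^256 ≡ 346^2 = 119716 ≡ 406 (mod 615)
128^311 = 128^256 * 128^32 * 128^16 * 128^4 * 128^2 * 128^1 ≡ 406 * 16 * 406 * 256 * 394 * 128 (mod 615).
Accumulate the product:
406 * 16 = 6496 ≡ 346
346 * 406 = 140476 ≡ 256
256 * 256 = 65536 ≡ 346
346 * 394 = 136324 ≡ 409
409 * 128 = 52352 ≡ 77

77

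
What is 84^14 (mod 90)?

36

14 in binary is 1110, i.e. 14 = 8 + 4 + 2.
84^1 ≡ 84 (mod 90)
84^2 ≡ 84^2 = 7056 ≡ 36 (mod 90)
84^4 ≡ 36^2 = 1296 ≡ 36 (mod 90)
84^8 ≡ 36^2 = 1296 ≡ 36 (mod 90)
84^14 = 84^8 × 84^4 × 84^2 ≡ 36 × 36 × 36 (mod 90).
Accumulate the product:
36 × 36 = 1296 ≡ 36
36 × 36 = 1296 ≡ 36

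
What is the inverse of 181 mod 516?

By the extended Euclidean algorithm:
516 = 2×181 + 154
181 = 1×154 + 27
154 = 5×27 + 19
27 = 1×19 + 8
19 = 2×8 + 3
8 = 2×3 + 2
3 = 1×2 + 1
2 = 2×1 + 0
gcd(181, 516) = 1, so the inverse exists.
Back-substitute for 1:
1 = 1×3 − 1×2
  = −1×8 + 3×3
  = 3×19 − 7×8
  = −7×27 + 10×19
  = 10×154 − 57×27
  = −57×181 + 67×154
  = 67×516 − 191×181
So 181⁻¹ ≡ −191 ≡ 325 (mod 516).

325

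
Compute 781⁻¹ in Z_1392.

565

By the extended Euclidean algorithm:
1392 = 1*781 + 611
781 = 1*611 + 170
611 = 3*170 + 101
170 = 1*101 + 69
101 = 1*69 + 32
69 = 2*32 + 5
32 = 6*5 + 2
5 = 2*2 + 1
2 = 2*1 + 0
gcd(781, 1392) = 1, so the inverse exists.
Back-substitute for 1:
1 = 1*5 − 2*2
  = −2*32 + 13*5
  = 13*69 − 28*32
  = −28*101 + 41*69
  = 41*170 − 69*101
  = −69*611 + 248*170
  = 248*781 − 317*611
  = −317*1392 + 565*781
So 781⁻¹ ≡ 565 (mod 1392).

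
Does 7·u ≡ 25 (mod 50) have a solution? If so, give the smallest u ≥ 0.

25

gcd(7, 50) = 1, so a unique solution mod 50 exists.
7⁻¹ ≡ 43 (mod 50).
u ≡ 43·25 ≡ 25 (mod 50).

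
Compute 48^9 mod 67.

Compute successive squares:
48^1 ≡ 48 (mod 67)
48^2 ≡ 48^2 = 2304 ≡ 26 (mod 67)
48^4 ≡ 26^2 = 676 ≡ 6 (mod 67)
48^8 ≡ 6^2 = 36 (mod 67)
48^9 = 48^8 · 48^1 ≡ 36 · 48 (mod 67).
36 · 48 = 1728 ≡ 53 (mod 67).

53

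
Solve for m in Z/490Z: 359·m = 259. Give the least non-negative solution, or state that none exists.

301

gcd(359, 490) = 1, so a unique solution mod 490 exists.
359⁻¹ ≡ 389 (mod 490).
m ≡ 389·259 ≡ 301 (mod 490).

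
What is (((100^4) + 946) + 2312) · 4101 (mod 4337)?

1111

(100)^4 ≡ 1791 (mod 4337)
1791 + 946 = 2737
2737 + 2312 = 5049 ≡ 712 (mod 4337)
712 · 4101 = 2919912 ≡ 1111 (mod 4337)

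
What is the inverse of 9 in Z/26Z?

26 = 2*9 + 8
9 = 1*8 + 1
8 = 8*1 + 0
gcd(9, 26) = 1, so the inverse exists.
Bézout: 1 = −1*26 + 3*9.
So 9⁻¹ ≡ 3 (mod 26).

3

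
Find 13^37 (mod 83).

By square-and-multiply:
37 in binary is 100101, i.e. 37 = 32 + 4 + 1.
13^1 ≡ 13 (mod 83)
13^2 ≡ 13^2 = 169 ≡ 3 (mod 83)
13^4 ≡ 3^2 = 9 (mod 83)
13^8 ≡ 9^2 = 81 (mod 83)
13^16 ≡ 81^2 = 6561 ≡ 4 (mod 83)
13^32 ≡ 4^2 = 16 (mod 83)
13^37 = 13^32 · 13^4 · 13^1 ≡ 16 · 9 · 13 (mod 83).
Accumulate the product:
16 · 9 = 144 ≡ 61
61 · 13 = 793 ≡ 46

46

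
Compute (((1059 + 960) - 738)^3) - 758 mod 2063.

1189

1059 + 960 = 2019
2019 - 738 = 1281
(1281)^3 ≡ 1947 (mod 2063)
1947 - 758 = 1189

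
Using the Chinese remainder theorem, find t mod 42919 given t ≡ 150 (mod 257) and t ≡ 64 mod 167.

257⁻¹ mod 167: 257×13 ≡ 1 (mod 167), so 257⁻¹ ≡ 13.
t = 150 + 257×((64 − 150)×13 mod 167) = 150 + 257×51 = 13257.
Check: 13257 mod 257 = 150, 13257 mod 167 = 64. ✓

13257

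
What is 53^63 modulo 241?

61

Using repeated squaring:
63 in binary is 111111, i.e. 63 = 32 + 16 + 8 + 4 + 2 + 1.
53^1 ≡ 53 (mod 241)
53^2 ≡ 53^2 = 2809 ≡ 158 (mod 241)
53^4 ≡ 158^2 = 24964 ≡ 141 (mod 241)
53^8 ≡ 141^2 = 19881 ≡ 119 (mod 241)
53^16 ≡ 119^2 = 14161 ≡ 183 (mod 241)
53^32 ≡ 183^2 = 33489 ≡ 231 (mod 241)
53^63 = 53^32 * 53^16 * 53^8 * 53^4 * 53^2 * 53^1 ≡ 231 * 183 * 119 * 141 * 158 * 53 (mod 241).
Accumulate the product:
231 * 183 = 42273 ≡ 98
98 * 119 = 11662 ≡ 94
94 * 141 = 13254 ≡ 240
240 * 158 = 37920 ≡ 83
83 * 53 = 4399 ≡ 61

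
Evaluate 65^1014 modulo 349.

Compute successive squares:
1014 in binary is 1111110110, i.e. 1014 = 512 + 256 + 128 + 64 + 32 + 16 + 4 + 2.
65^1 ≡ 65 (mod 349)
65^2 ≡ 65^2 = 4225 ≡ 37 (mod 349)
65^4 ≡ 37^2 = 1369 ≡ 322 (mod 349)
65^8 ≡ 322^2 = 103684 ≡ 31 (mod 349)
65^16 ≡ 31^2 = 961 ≡ 263 (mod 349)
65^32 ≡ 263^2 = 69169 ≡ 67 (mod 349)
65^64 ≡ 67^2 = 4489 ≡ 301 (mod 349)
65^128 ≡ 301^2 = 90601 ≡ 210 (mod 349)
65^256 ≡ 210^2 = 44100 ≡ 126 (mod 349)
65^512 ≡ 126^2 = 15876 ≡ 171 (mod 349)
65^1014 = 65^512 × 65^256 × 65^128 × 65^64 × 65^32 × 65^16 × 65^4 × 65^2 ≡ 171 × 126 × 210 × 301 × 67 × 263 × 322 × 37 (mod 349).
Accumulate the product:
171 × 126 = 21546 ≡ 257
257 × 210 = 53970 ≡ 224
224 × 301 = 67424 ≡ 67
67 × 67 = 4489 ≡ 301
301 × 263 = 79163 ≡ 289
289 × 322 = 93058 ≡ 224
224 × 37 = 8288 ≡ 261

261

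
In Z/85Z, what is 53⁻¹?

77

Apply the Euclidean algorithm and back-substitute:
85 = 1×53 + 32
53 = 1×32 + 21
32 = 1×21 + 11
21 = 1×11 + 10
11 = 1×10 + 1
10 = 10×1 + 0
gcd(53, 85) = 1, so the inverse exists.
Back-substitute for 1:
1 = 1×11 − 1×10
  = −1×21 + 2×11
  = 2×32 − 3×21
  = −3×53 + 5×32
  = 5×85 − 8×53
So 53⁻¹ ≡ −8 ≡ 77 (mod 85).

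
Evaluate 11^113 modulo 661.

20

113 in binary is 1110001, i.e. 113 = 64 + 32 + 16 + 1.
11^1 ≡ 11 (mod 661)
11^2 ≡ 11^2 = 121 (mod 661)
11^4 ≡ 121^2 = 14641 ≡ 99 (mod 661)
11^8 ≡ 99^2 = 9801 ≡ 547 (mod 661)
11^16 ≡ 547^2 = 299209 ≡ 437 (mod 661)
11^32 ≡ 437^2 = 190969 ≡ 601 (mod 661)
11^64 ≡ 601^2 = 361201 ≡ 295 (mod 661)
11^113 = 11^64 · 11^32 · 11^16 · 11^1 ≡ 295 · 601 · 437 · 11 (mod 661).
Accumulate the product:
295 · 601 = 177295 ≡ 147
147 · 437 = 64239 ≡ 122
122 · 11 = 1342 ≡ 20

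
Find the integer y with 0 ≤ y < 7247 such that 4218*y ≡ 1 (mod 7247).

2950

By the extended Euclidean algorithm:
7247 = 1×4218 + 3029
4218 = 1×3029 + 1189
3029 = 2×1189 + 651
1189 = 1×651 + 538
651 = 1×538 + 113
538 = 4×113 + 86
113 = 1×86 + 27
86 = 3×27 + 5
27 = 5×5 + 2
5 = 2×2 + 1
2 = 2×1 + 0
gcd(4218, 7247) = 1, so the inverse exists.
Back-substitute for 1:
1 = 1×5 − 2×2
  = −2×27 + 11×5
  = 11×86 − 35×27
  = −35×113 + 46×86
  = 46×538 − 219×113
  = −219×651 + 265×538
  = 265×1189 − 484×651
  = −484×3029 + 1233×1189
  = 1233×4218 − 1717×3029
  = −1717×7247 + 2950×4218
So 4218⁻¹ ≡ 2950 (mod 7247).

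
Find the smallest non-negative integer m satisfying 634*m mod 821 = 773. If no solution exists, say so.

391

gcd(634, 821) = 1, so a unique solution mod 821 exists.
634⁻¹ ≡ 180 (mod 821).
m ≡ 180*773 ≡ 391 (mod 821).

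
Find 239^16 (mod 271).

5

By square-and-multiply:
239^1 ≡ 239 (mod 271)
239^2 ≡ 239^2 = 57121 ≡ 211 (mod 271)
239^4 ≡ 211^2 = 44521 ≡ 77 (mod 271)
239^8 ≡ 77^2 = 5929 ≡ 238 (mod 271)
239^16 ≡ 238^2 = 56644 ≡ 5 (mod 271)
So 239^16 ≡ 5 (mod 271).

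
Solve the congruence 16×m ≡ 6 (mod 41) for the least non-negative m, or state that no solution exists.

gcd(16, 41) = 1, so a unique solution mod 41 exists.
16⁻¹ ≡ 18 (mod 41).
m ≡ 18×6 ≡ 26 (mod 41).

26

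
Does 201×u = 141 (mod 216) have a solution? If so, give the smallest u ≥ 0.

gcd(201, 216) = 3, and 3 | 141, so solutions exist.
Divide through by 3: 67×u ≡ 47 mod 72.
67⁻¹ ≡ 43 (mod 72).
u ≡ 43×47 ≡ 5 (mod 72).
The smallest non-negative solution is u = 5.

5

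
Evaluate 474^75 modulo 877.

208

Using repeated squaring:
75 in binary is 1001011, i.e. 75 = 64 + 8 + 2 + 1.
474^1 ≡ 474 (mod 877)
474^2 ≡ 474^2 = 224676 ≡ 164 (mod 877)
474^4 ≡ 164^2 = 26896 ≡ 586 (mod 877)
474^8 ≡ 586^2 = 343396 ≡ 489 (mod 877)
474^16 ≡ 489^2 = 239121 ≡ 577 (mod 877)
474^32 ≡ 577^2 = 332929 ≡ 546 (mod 877)
474^64 ≡ 546^2 = 298116 ≡ 813 (mod 877)
474^75 = 474^64 × 474^8 × 474^2 × 474^1 ≡ 813 × 489 × 164 × 474 (mod 877).
Accumulate the product:
813 × 489 = 397557 ≡ 276
276 × 164 = 45264 ≡ 537
537 × 474 = 254538 ≡ 208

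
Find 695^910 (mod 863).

162

Using repeated squaring:
910 in binary is 1110001110, i.e. 910 = 512 + 256 + 128 + 8 + 4 + 2.
695^1 ≡ 695 (mod 863)
695^2 ≡ 695^2 = 483025 ≡ 608 (mod 863)
695^4 ≡ 608^2 = 369664 ≡ 300 (mod 863)
695^8 ≡ 300^2 = 90000 ≡ 248 (mod 863)
695^16 ≡ 248^2 = 61504 ≡ 231 (mod 863)
695^32 ≡ 231^2 = 53361 ≡ 718 (mod 863)
695^64 ≡ 718^2 = 515524 ≡ 313 (mod 863)
695^128 ≡ 313^2 = 97969 ≡ 450 (mod 863)
695^256 ≡ 450^2 = 202500 ≡ 558 (mod 863)
695^512 ≡ 558^2 = 311364 ≡ 684 (mod 863)
695^910 = 695^512 * 695^256 * 695^128 * 695^8 * 695^4 * 695^2 ≡ 684 * 558 * 450 * 248 * 300 * 608 (mod 863).
Accumulate the product:
684 * 558 = 381672 ≡ 226
226 * 450 = 101700 ≡ 729
729 * 248 = 180792 ≡ 425
425 * 300 = 127500 ≡ 639
639 * 608 = 388512 ≡ 162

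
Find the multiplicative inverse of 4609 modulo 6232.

Apply the Euclidean algorithm and back-substitute:
6232 = 1*4609 + 1623
4609 = 2*1623 + 1363
1623 = 1*1363 + 260
1363 = 5*260 + 63
260 = 4*63 + 8
63 = 7*8 + 7
8 = 1*7 + 1
7 = 7*1 + 0
gcd(4609, 6232) = 1, so the inverse exists.
Back-substitute for 1:
1 = 1*8 − 1*7
  = −1*63 + 8*8
  = 8*260 − 33*63
  = −33*1363 + 173*260
  = 173*1623 − 206*1363
  = −206*4609 + 585*1623
  = 585*6232 − 791*4609
So 4609⁻¹ ≡ −791 ≡ 5441 (mod 6232).

5441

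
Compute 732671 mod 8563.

4816

732671 = 85×8563 + 4816, so 732671 ≡ 4816 (mod 8563).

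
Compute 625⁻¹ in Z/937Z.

3

937 = 1·625 + 312
625 = 2·312 + 1
312 = 312·1 + 0
gcd(625, 937) = 1, so the inverse exists.
Back-substitute for 1:
1 = 1·625 − 2·312
  = −2·937 + 3·625
So 625⁻¹ ≡ 3 (mod 937).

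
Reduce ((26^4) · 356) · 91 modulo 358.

212

(26)^4 ≡ 168 (mod 358)
168 · 356 = 59808 ≡ 22 (mod 358)
22 · 91 = 2002 ≡ 212 (mod 358)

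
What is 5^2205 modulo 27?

Using repeated squaring:
2205 in binary is 100010011101, i.e. 2205 = 2048 + 128 + 16 + 8 + 4 + 1.
5^1 ≡ 5 (mod 27)
5^2 ≡ 5^2 = 25 (mod 27)
5^4 ≡ 25^2 = 625 ≡ 4 (mod 27)
5^8 ≡ 4^2 = 16 (mod 27)
5^16 ≡ 16^2 = 256 ≡ 13 (mod 27)
5^32 ≡ 13^2 = 169 ≡ 7 (mod 27)
5^64 ≡ 7^2 = 49 ≡ 22 (mod 27)
5^128 ≡ 22^2 = 484 ≡ 25 (mod 27)
5^256 ≡ 25^2 = 625 ≡ 4 (mod 27)
5^512 ≡ 4^2 = 16 (mod 27)
5^1024 ≡ 16^2 = 256 ≡ 13 (mod 27)
5^2048 ≡ 13^2 = 169 ≡ 7 (mod 27)
5^2205 = 5^2048 * 5^128 * 5^16 * 5^8 * 5^4 * 5^1 ≡ 7 * 25 * 13 * 16 * 4 * 5 (mod 27).
Accumulate the product:
7 * 25 = 175 ≡ 13
13 * 13 = 169 ≡ 7
7 * 16 = 112 ≡ 4
4 * 4 = 16
16 * 5 = 80 ≡ 26

26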